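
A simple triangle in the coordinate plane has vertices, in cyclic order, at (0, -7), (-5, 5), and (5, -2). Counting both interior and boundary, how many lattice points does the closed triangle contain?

Using the shoelace formula, 2A = |[0·5 − (-5)·(-7)] + [(-5)·(-2) − 5·5] + [5·(-7) − 0·(-2)]| = 85, so the area is 42.5.
The number of boundary lattice points is Σ gcd(|Δx|,|Δy|) = gcd(5,12) + gcd(10,7) + gcd(5,5) = 1+1+5 = 7.
Pick's theorem gives I = A − B/2 + 1 = 42.5 − 7/2 + 1 = 40, so the closed region contains I + B = 40 + 7 = 47 lattice points.

47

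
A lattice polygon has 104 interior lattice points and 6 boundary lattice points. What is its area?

106

Pick's theorem states A = I + B/2 − 1, so A = 104 + 6/2 − 1 = 106.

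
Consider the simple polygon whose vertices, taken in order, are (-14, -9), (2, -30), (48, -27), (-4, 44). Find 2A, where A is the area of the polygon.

4480

Using the shoelace formula, 2A = |[(-14)·(-30) − 2·(-9)] + [2·(-27) − 48·(-30)] + [48·44 − (-4)·(-27)] + [(-4)·(-9) − (-14)·44]| = 4480, so the area is 2240.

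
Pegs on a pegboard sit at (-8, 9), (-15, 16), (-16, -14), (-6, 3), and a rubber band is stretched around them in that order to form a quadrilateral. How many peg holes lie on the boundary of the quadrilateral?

The number of boundary lattice points is Σ gcd(|Δx|,|Δy|) = gcd(7,7) + gcd(1,30) + gcd(10,17) + gcd(2,6) = 7+1+1+2 = 11.

11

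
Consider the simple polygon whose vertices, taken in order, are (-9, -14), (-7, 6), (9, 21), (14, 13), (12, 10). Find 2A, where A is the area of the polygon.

624

Using the shoelace formula, 2A = |[(-9)·6 − (-7)·(-14)] + [(-7)·21 − 9·6] + [9·13 − 14·21] + [14·10 − 12·13] + [12·(-14) − (-9)·10]| = 624, so the area is 312.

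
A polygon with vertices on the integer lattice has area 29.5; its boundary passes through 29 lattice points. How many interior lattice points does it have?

Pick's theorem A = I + B/2 − 1 rearranges to I = A − B/2 + 1 = 29.5 − 29/2 + 1 = 16.

16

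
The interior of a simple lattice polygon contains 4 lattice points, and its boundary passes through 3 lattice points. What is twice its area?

Pick's theorem states A = I + B/2 − 1, so A = 4 + 3/2 − 1 = 9/2.
Hence 2A = 9.

9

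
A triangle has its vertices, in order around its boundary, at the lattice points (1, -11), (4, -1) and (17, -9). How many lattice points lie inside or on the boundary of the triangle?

Using the shoelace formula, 2A = |[1·(-1) − 4·(-11)] + [4·(-9) − 17·(-1)] + [17·(-11) − 1·(-9)]| = 154, so the area is 77.
Summing gcd(|Δx|,|Δy|) over the edges gives the boundary count: gcd(3,10) + gcd(13,8) + gcd(16,2) = 1+1+2 = 4.
Pick's theorem gives I = A − B/2 + 1 = 77 − 4/2 + 1 = 76, so the closed region contains I + B = 76 + 4 = 80 lattice points.

80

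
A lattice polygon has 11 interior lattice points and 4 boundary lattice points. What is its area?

By Pick's theorem, A = I + B/2 − 1 = 11 + 4/2 − 1 = 12.

12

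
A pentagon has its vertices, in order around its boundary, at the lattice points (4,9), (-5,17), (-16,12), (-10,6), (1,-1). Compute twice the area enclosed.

Using the shoelace formula, 2A = |[4·17 − (-5)·9] + [(-5)·12 − (-16)·17] + [(-16)·6 − (-10)·12] + [(-10)·(-1) − 1·6] + [1·9 − 4·(-1)]| = 366, so the area is 183.

366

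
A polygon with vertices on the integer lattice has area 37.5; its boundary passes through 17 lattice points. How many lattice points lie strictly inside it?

From Pick's theorem, I = A − B/2 + 1 = 37.5 − 17/2 + 1 = 30.

30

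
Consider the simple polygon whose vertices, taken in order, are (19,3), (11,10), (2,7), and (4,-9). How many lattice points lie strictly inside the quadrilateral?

172

The shoelace formula gives twice the area as |[19·10 − 11·3] + [11·7 − 2·10] + [2·(-9) − 4·7] + [4·3 − 19·(-9)]| = 351, so the area is 175.5.
The number of boundary lattice points is Σ gcd(|Δx|,|Δy|) = gcd(8,7) + gcd(9,3) + gcd(2,16) + gcd(15,12) = 1+3+2+3 = 9.
By Pick's theorem A = I + B/2 − 1, so I = 175.5 − 9/2 + 1 = 172.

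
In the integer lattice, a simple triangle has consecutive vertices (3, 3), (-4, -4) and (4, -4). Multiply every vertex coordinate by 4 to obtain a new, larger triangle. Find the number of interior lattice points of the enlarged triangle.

Using the shoelace formula, 2A = |[3·(-4) − (-4)·3] + [(-4)·(-4) − 4·(-4)] + [4·3 − 3·(-4)]| = 56, so the area is 28.
Along each edge there are gcd(|Δx|,|Δy|)+1 lattice points, so counting each shared vertex once the boundary has gcd(7,7) + gcd(8,0) + gcd(1,7) = 7+8+1 = 16.
Scaling by 4 multiplies the area by 4² = 16 (so the new area is 448) and multiplies the boundary lattice-point count by 4, giving 64.
By Pick's theorem, the interior count of the dilated polygon is 448 − 64/2 + 1 = 417.

417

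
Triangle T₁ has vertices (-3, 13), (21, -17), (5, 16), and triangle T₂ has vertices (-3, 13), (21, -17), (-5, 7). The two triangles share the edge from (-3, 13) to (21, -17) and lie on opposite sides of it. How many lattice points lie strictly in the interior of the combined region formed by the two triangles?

256

The union is the simple quadrilateral with vertices (-3, 13), (5, 16), (21, -17), (-5, 7) in order.
Using the shoelace formula, 2A = |((-3)·16 − 5·13) + (5·(-17) − 21·16) + (21·7 − (-5)·(-17)) + ((-5)·13 − (-3)·7)| = 516, so the area is 258.
The number of boundary lattice points is Σ gcd(|Δx|,|Δy|) = gcd(8,3) + gcd(16,33) + gcd(26,24) + gcd(2,6) = 1+1+2+2 = 6.
By Pick's theorem I = A − B/2 + 1 = 258 − 6/2 + 1 = 256.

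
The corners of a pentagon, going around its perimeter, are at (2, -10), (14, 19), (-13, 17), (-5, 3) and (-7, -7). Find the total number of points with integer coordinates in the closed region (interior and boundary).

The shoelace formula gives twice the area as |[2·19 − 14·(-10)] + [14·17 − (-13)·19] + [(-13)·3 − (-5)·17] + [(-5)·(-7) − (-7)·3] + [(-7)·(-10) − 2·(-7)]| = 849, so the area is 849/2.
The number of boundary lattice points is Σ gcd(|Δx|,|Δy|) = gcd(12,29) + gcd(27,2) + gcd(8,14) + gcd(2,10) + gcd(9,3) = 1+1+2+2+3 = 9.
Pick's theorem gives I = A − B/2 + 1 = 849/2 − 9/2 + 1 = 421, so the closed region contains I + B = 421 + 9 = 430 lattice points.

430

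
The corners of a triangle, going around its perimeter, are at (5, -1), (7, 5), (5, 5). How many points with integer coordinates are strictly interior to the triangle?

By the shoelace formula, twice the signed area is |(5·5 − 7·(-1)) + (7·5 − 5·5) + (5·(-1) − 5·5)| = 12, so the area is 6.
Summing gcd(|Δx|,|Δy|) over the edges gives the boundary count: gcd(2,6) + gcd(2,0) + gcd(0,6) = 2+2+6 = 10.
Pick's theorem gives I = A − B/2 + 1 = 6 − 10/2 + 1 = 2.

2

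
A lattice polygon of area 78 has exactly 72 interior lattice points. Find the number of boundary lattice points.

14

Pick's theorem gives A = I + B/2 − 1, so B = 2(A − I + 1) = 2(78 − 72 + 1) = 14.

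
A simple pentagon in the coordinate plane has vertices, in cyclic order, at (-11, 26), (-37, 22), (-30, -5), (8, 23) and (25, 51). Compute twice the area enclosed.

1959

Using the shoelace formula, 2A = |((-11)·22 − (-37)·26) + ((-37)·(-5) − (-30)·22) + ((-30)·23 − 8·(-5)) + (8·51 − 25·23) + (25·26 − (-11)·51)| = 1959, so the area is 1959/2.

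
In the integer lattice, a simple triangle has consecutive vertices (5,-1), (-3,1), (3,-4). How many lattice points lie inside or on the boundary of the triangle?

Using the shoelace formula, 2A = |(5·1 − (-3)·(-1)) + ((-3)·(-4) − 3·1) + (3·(-1) − 5·(-4))| = 28, so the area is 14.
Summing gcd(|Δx|,|Δy|) over the edges gives the boundary count: gcd(8,2) + gcd(6,5) + gcd(2,3) = 2+1+1 = 4.
Pick's theorem gives I = A − B/2 + 1 = 14 − 4/2 + 1 = 13, so the closed region contains I + B = 13 + 4 = 17 lattice points.

17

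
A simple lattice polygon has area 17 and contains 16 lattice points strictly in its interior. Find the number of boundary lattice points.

Pick's theorem gives A = I + B/2 − 1, so B = 2(A − I + 1) = 2(17 − 16 + 1) = 4.

4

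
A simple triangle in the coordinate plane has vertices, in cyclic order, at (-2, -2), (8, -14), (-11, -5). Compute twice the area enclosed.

138

Using the shoelace formula, 2A = |[(-2)·(-14) − 8·(-2)] + [8·(-5) − (-11)·(-14)] + [(-11)·(-2) − (-2)·(-5)]| = 138, so the area is 69.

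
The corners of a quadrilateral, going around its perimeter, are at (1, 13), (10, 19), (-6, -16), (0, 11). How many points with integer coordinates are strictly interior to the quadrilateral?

114

Using the shoelace formula, 2A = |(1·19 − 10·13) + (10·(-16) − (-6)·19) + ((-6)·11 − 0·(-16)) + (0·13 − 1·11)| = 234, so the area is 117.
Along each edge there are gcd(|Δx|,|Δy|)+1 lattice points, so counting each shared vertex once the boundary has gcd(9,6) + gcd(16,35) + gcd(6,27) + gcd(1,2) = 3+1+3+1 = 8.
Pick's theorem gives I = A − B/2 + 1 = 117 − 8/2 + 1 = 114.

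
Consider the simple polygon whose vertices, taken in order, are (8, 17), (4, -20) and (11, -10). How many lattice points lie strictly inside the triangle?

108

By the shoelace formula, twice the signed area is |[8·(-20) − 4·17] + [4·(-10) − 11·(-20)] + [11·17 − 8·(-10)]| = 219, so the area is 219/2.
Summing gcd(|Δx|,|Δy|) over the edges gives the boundary count: gcd(4,37) + gcd(7,10) + gcd(3,27) = 1+1+3 = 5.
Pick's theorem gives I = A − B/2 + 1 = 219/2 − 5/2 + 1 = 108.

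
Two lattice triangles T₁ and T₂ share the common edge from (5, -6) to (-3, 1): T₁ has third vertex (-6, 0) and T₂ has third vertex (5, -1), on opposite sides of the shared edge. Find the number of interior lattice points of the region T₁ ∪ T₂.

31

The union is the simple quadrilateral with vertices (5, -6), (-6, 0), (-3, 1), (5, -1) in order.
The shoelace formula gives twice the area as |(5·0 − (-6)·(-6)) + ((-6)·1 − (-3)·0) + ((-3)·(-1) − 5·1) + (5·(-6) − 5·(-1))| = 69, so the area is 34.5.
Along each edge there are gcd(|Δx|,|Δy|)+1 lattice points, so counting each shared vertex once the boundary has gcd(11,6) + gcd(3,1) + gcd(8,2) + gcd(0,5) = 1+1+2+5 = 9.
By Pick's theorem I = A − B/2 + 1 = 34.5 − 9/2 + 1 = 31.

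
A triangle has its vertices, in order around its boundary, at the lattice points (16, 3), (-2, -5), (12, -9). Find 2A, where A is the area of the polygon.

184

By the shoelace formula, twice the signed area is |(16·(-5) − (-2)·3) + ((-2)·(-9) − 12·(-5)) + (12·3 − 16·(-9))| = 184, so the area is 92.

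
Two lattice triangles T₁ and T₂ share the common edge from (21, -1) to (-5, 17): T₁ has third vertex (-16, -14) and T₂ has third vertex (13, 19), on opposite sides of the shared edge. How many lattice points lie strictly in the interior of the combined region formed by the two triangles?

The union is the simple quadrilateral with vertices (21, -1), (-16, -14), (-5, 17), (13, 19) in order.
The shoelace formula gives twice the area as |(21·(-14) − (-16)·(-1)) + ((-16)·17 − (-5)·(-14)) + ((-5)·19 − 13·17) + (13·(-1) − 21·19)| = 1380, so the area is 690.
Summing gcd(|Δx|,|Δy|) over the edges gives the boundary count: gcd(37,13) + gcd(11,31) + gcd(18,2) + gcd(8,20) = 1+1+2+4 = 8.
By Pick's theorem I = A − B/2 + 1 = 690 − 8/2 + 1 = 687.

687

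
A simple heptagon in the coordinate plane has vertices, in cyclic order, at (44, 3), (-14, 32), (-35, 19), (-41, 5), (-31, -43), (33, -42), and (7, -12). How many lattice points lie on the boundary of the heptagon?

38

Summing gcd(|Δx|,|Δy|) over the edges gives the boundary count: gcd(58,29) + gcd(21,13) + gcd(6,14) + gcd(10,48) + gcd(64,1) + gcd(26,30) + gcd(37,15) = 29+1+2+2+1+2+1 = 38.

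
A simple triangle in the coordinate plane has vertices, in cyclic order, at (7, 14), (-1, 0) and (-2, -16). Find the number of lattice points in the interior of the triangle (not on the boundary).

55

The shoelace formula gives twice the area as |(7·0 − (-1)·14) + ((-1)·(-16) − (-2)·0) + ((-2)·14 − 7·(-16))| = 114, so the area is 57.
Along each edge there are gcd(|Δx|,|Δy|)+1 lattice points, so counting each shared vertex once the boundary has gcd(8,14) + gcd(1,16) + gcd(9,30) = 2+1+3 = 6.
By Pick's theorem A = I + B/2 − 1, so I = 57 − 6/2 + 1 = 55.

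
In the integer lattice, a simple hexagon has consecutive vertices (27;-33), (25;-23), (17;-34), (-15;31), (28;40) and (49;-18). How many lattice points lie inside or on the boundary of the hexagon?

2655

By the shoelace formula, twice the signed area is |(27·(-23) − 25·(-33)) + (25·(-34) − 17·(-23)) + (17·31 − (-15)·(-34)) + ((-15)·40 − 28·31) + (28·(-18) − 49·40) + (49·(-33) − 27·(-18))| = 5301, so the area is 5301/2.
Along each edge there are gcd(|Δx|,|Δy|)+1 lattice points, so counting each shared vertex once the boundary has gcd(2,10) + gcd(8,11) + gcd(32,65) + gcd(43,9) + gcd(21,58) + gcd(22,15) = 2+1+1+1+1+1 = 7.
Pick's theorem gives I = A − B/2 + 1 = 5301/2 − 7/2 + 1 = 2648, so the closed region contains I + B = 2648 + 7 = 2655 lattice points.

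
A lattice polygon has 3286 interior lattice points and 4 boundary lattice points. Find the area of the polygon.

3287

By Pick's theorem, A = I + B/2 − 1 = 3286 + 4/2 − 1 = 3287.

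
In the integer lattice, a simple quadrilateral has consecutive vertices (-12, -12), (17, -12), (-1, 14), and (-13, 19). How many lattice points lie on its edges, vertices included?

Along each edge there are gcd(|Δx|,|Δy|)+1 lattice points, so counting each shared vertex once the boundary has gcd(29,0) + gcd(18,26) + gcd(12,5) + gcd(1,31) = 29+2+1+1 = 33.

33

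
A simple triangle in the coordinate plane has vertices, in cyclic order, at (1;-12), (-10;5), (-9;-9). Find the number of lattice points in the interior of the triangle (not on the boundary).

Using the shoelace formula, 2A = |(1·5 − (-10)·(-12)) + ((-10)·(-9) − (-9)·5) + ((-9)·(-12) − 1·(-9))| = 137, so the area is 137/2.
Along each edge there are gcd(|Δx|,|Δy|)+1 lattice points, so counting each shared vertex once the boundary has gcd(11,17) + gcd(1,14) + gcd(10,3) = 1+1+1 = 3.
By Pick's theorem A = I + B/2 − 1, so I = 137/2 − 3/2 + 1 = 68.

68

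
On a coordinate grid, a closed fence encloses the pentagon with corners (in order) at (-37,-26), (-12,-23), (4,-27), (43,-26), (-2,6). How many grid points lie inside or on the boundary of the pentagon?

By the shoelace formula, twice the signed area is |[(-37)·(-23) − (-12)·(-26)] + [(-12)·(-27) − 4·(-23)] + [4·(-26) − 43·(-27)] + [43·6 − (-2)·(-26)] + [(-2)·(-26) − (-37)·6]| = 2492, so the area is 1246.
Summing gcd(|Δx|,|Δy|) over the edges gives the boundary count: gcd(25,3) + gcd(16,4) + gcd(39,1) + gcd(45,32) + gcd(35,32) = 1+4+1+1+1 = 8.
Pick's theorem gives I = A − B/2 + 1 = 1246 − 8/2 + 1 = 1243, so the closed region contains I + B = 1243 + 8 = 1251 lattice points.

1251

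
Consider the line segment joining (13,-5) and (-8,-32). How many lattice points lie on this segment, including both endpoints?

4

The number of lattice points on a segment between lattice points is gcd(|Δx|,|Δy|) + 1 = gcd(21,27) + 1 = 3 + 1 = 4.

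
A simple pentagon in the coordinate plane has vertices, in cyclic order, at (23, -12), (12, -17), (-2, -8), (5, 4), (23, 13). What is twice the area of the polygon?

The shoelace formula gives twice the area as |[23·(-17) − 12·(-12)] + [12·(-8) − (-2)·(-17)] + [(-2)·4 − 5·(-8)] + [5·13 − 23·4] + [23·(-12) − 23·13]| = 947, so the area is 473.5.

947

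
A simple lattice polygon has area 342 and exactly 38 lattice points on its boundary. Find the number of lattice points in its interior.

324

Pick's theorem A = I + B/2 − 1 rearranges to I = A − B/2 + 1 = 342 − 38/2 + 1 = 324.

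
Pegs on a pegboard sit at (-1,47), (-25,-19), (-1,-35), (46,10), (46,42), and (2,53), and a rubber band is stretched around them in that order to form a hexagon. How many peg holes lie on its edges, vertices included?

61

Summing gcd(|Δx|,|Δy|) over the edges gives the boundary count: gcd(24,66) + gcd(24,16) + gcd(47,45) + gcd(0,32) + gcd(44,11) + gcd(3,6) = 6+8+1+32+11+3 = 61.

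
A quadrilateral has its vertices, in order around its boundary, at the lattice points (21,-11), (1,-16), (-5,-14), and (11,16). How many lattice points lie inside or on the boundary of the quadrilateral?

By the shoelace formula, twice the signed area is |(21·(-16) − 1·(-11)) + (1·(-14) − (-5)·(-16)) + ((-5)·16 − 11·(-14)) + (11·(-11) − 21·16)| = 802, so the area is 401.
Summing gcd(|Δx|,|Δy|) over the edges gives the boundary count: gcd(20,5) + gcd(6,2) + gcd(16,30) + gcd(10,27) = 5+2+2+1 = 10.
Pick's theorem gives I = A − B/2 + 1 = 401 − 10/2 + 1 = 397, so the closed region contains I + B = 397 + 10 = 407 lattice points.

407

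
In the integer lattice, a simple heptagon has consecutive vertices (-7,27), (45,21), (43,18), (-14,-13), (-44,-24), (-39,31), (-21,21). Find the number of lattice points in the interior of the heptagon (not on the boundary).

By the shoelace formula, twice the signed area is |[(-7)·21 − 45·27] + [45·18 − 43·21] + [43·(-13) − (-14)·18] + [(-14)·(-24) − (-44)·(-13)] + [(-44)·31 − (-39)·(-24)] + [(-39)·21 − (-21)·31] + [(-21)·27 − (-7)·21]| = 4886, so the area is 2443.
The number of boundary lattice points is Σ gcd(|Δx|,|Δy|) = gcd(52,6) + gcd(2,3) + gcd(57,31) + gcd(30,11) + gcd(5,55) + gcd(18,10) + gcd(14,6) = 2+1+1+1+5+2+2 = 14.
Pick's theorem gives I = A − B/2 + 1 = 2443 − 14/2 + 1 = 2437.

2437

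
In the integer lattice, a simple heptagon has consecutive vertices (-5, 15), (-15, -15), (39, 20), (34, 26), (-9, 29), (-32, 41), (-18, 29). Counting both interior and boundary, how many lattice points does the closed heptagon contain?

The shoelace formula gives twice the area as |[(-5)·(-15) − (-15)·15] + [(-15)·20 − 39·(-15)] + [39·26 − 34·20] + [34·29 − (-9)·26] + [(-9)·41 − (-32)·29] + [(-32)·29 − (-18)·41] + [(-18)·15 − (-5)·29]| = 2383, so the area is 1191.5.
The number of boundary lattice points is Σ gcd(|Δx|,|Δy|) = gcd(10,30) + gcd(54,35) + gcd(5,6) + gcd(43,3) + gcd(23,12) + gcd(14,12) + gcd(13,14) = 10+1+1+1+1+2+1 = 17.
Pick's theorem gives I = A − B/2 + 1 = 1191.5 − 17/2 + 1 = 1184, so the closed region contains I + B = 1184 + 17 = 1201 lattice points.

1201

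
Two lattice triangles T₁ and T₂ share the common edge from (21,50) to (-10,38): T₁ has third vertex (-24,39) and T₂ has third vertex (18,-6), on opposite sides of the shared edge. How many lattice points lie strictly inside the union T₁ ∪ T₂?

947

The union is the simple quadrilateral with vertices (21,50), (-24,39), (-10,38), (18,-6) in order.
The shoelace formula gives twice the area as |[21·39 − (-24)·50] + [(-24)·38 − (-10)·39] + [(-10)·(-6) − 18·38] + [18·50 − 21·(-6)]| = 1899, so the area is 949.5.
Along each edge there are gcd(|Δx|,|Δy|)+1 lattice points, so counting each shared vertex once the boundary has gcd(45,11) + gcd(14,1) + gcd(28,44) + gcd(3,56) = 1+1+4+1 = 7.
By Pick's theorem I = A − B/2 + 1 = 949.5 − 7/2 + 1 = 947.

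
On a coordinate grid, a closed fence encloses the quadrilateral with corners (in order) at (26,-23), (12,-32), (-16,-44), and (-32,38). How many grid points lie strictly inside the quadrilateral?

The shoelace formula gives twice the area as |[26·(-32) − 12·(-23)] + [12·(-44) − (-16)·(-32)] + [(-16)·38 − (-32)·(-44)] + [(-32)·(-23) − 26·38]| = 3864, so the area is 1932.
The number of boundary lattice points is Σ gcd(|Δx|,|Δy|) = gcd(14,9) + gcd(28,12) + gcd(16,82) + gcd(58,61) = 1+4+2+1 = 8.
By Pick's theorem A = I + B/2 − 1, so I = 1932 − 8/2 + 1 = 1929.

1929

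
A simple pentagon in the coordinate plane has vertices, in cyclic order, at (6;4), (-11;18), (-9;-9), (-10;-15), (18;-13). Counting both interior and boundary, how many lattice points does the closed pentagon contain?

By the shoelace formula, twice the signed area is |(6·18 − (-11)·4) + ((-11)·(-9) − (-9)·18) + ((-9)·(-15) − (-10)·(-9)) + ((-10)·(-13) − 18·(-15)) + (18·4 − 6·(-13))| = 1008, so the area is 504.
Summing gcd(|Δx|,|Δy|) over the edges gives the boundary count: gcd(17,14) + gcd(2,27) + gcd(1,6) + gcd(28,2) + gcd(12,17) = 1+1+1+2+1 = 6.
Pick's theorem gives I = A − B/2 + 1 = 504 − 6/2 + 1 = 502, so the closed region contains I + B = 502 + 6 = 508 lattice points.

508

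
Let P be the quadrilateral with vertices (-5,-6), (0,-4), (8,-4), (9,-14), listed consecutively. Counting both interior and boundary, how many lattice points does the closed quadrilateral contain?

81

Using the shoelace formula, 2A = |((-5)·(-4) − 0·(-6)) + (0·(-4) − 8·(-4)) + (8·(-14) − 9·(-4)) + (9·(-6) − (-5)·(-14))| = 148, so the area is 74.
Along each edge there are gcd(|Δx|,|Δy|)+1 lattice points, so counting each shared vertex once the boundary has gcd(5,2) + gcd(8,0) + gcd(1,10) + gcd(14,8) = 1+8+1+2 = 12.
Pick's theorem gives I = A − B/2 + 1 = 74 − 12/2 + 1 = 69, so the closed region contains I + B = 69 + 12 = 81 lattice points.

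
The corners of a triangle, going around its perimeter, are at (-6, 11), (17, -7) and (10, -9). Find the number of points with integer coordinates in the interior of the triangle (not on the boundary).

84

Using the shoelace formula, 2A = |[(-6)·(-7) − 17·11] + [17·(-9) − 10·(-7)] + [10·11 − (-6)·(-9)]| = 172, so the area is 86.
The number of boundary lattice points is Σ gcd(|Δx|,|Δy|) = gcd(23,18) + gcd(7,2) + gcd(16,20) = 1+1+4 = 6.
Pick's theorem gives I = A − B/2 + 1 = 86 − 6/2 + 1 = 84.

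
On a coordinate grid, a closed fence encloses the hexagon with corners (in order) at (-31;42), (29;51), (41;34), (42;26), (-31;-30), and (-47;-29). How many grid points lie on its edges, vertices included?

8

The number of boundary lattice points is Σ gcd(|Δx|,|Δy|) = gcd(60,9) + gcd(12,17) + gcd(1,8) + gcd(73,56) + gcd(16,1) + gcd(16,71) = 3+1+1+1+1+1 = 8.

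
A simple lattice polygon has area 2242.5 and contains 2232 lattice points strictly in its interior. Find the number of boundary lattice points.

Pick's theorem gives A = I + B/2 − 1, so B = 2(A − I + 1) = 2(2242.5 − 2232 + 1) = 23.

23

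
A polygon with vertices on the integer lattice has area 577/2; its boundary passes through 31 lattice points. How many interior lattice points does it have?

Pick's theorem A = I + B/2 − 1 rearranges to I = A − B/2 + 1 = 577/2 − 31/2 + 1 = 274.

274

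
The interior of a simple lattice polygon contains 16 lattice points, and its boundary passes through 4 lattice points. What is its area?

17

By Pick's theorem, A = I + B/2 − 1 = 16 + 4/2 − 1 = 17.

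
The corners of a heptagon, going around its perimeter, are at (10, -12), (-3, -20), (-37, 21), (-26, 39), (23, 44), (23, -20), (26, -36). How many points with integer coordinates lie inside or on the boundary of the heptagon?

Using the shoelace formula, 2A = |(10·(-20) − (-3)·(-12)) + ((-3)·21 − (-37)·(-20)) + ((-37)·39 − (-26)·21) + ((-26)·44 − 23·39) + (23·(-20) − 23·44) + (23·(-36) − 26·(-20)) + (26·(-12) − 10·(-36))| = 5709, so the area is 2854.5.
Along each edge there are gcd(|Δx|,|Δy|)+1 lattice points, so counting each shared vertex once the boundary has gcd(13,8) + gcd(34,41) + gcd(11,18) + gcd(49,5) + gcd(0,64) + gcd(3,16) + gcd(16,24) = 1+1+1+1+64+1+8 = 77.
Pick's theorem gives I = A − B/2 + 1 = 2854.5 − 77/2 + 1 = 2817, so the closed region contains I + B = 2817 + 77 = 2894 lattice points.

2894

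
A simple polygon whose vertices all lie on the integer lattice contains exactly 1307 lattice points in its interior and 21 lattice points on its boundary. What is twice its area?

Pick's theorem states A = I + B/2 − 1, so A = 1307 + 21/2 − 1 = 2633/2.
Hence 2A = 2633.

2633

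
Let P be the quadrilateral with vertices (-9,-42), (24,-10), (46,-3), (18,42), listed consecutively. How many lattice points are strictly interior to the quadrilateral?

1545

By the shoelace formula, twice the signed area is |[(-9)·(-10) − 24·(-42)] + [24·(-3) − 46·(-10)] + [46·42 − 18·(-3)] + [18·(-42) − (-9)·42]| = 3094, so the area is 1547.
Summing gcd(|Δx|,|Δy|) over the edges gives the boundary count: gcd(33,32) + gcd(22,7) + gcd(28,45) + gcd(27,84) = 1+1+1+3 = 6.
Pick's theorem gives I = A − B/2 + 1 = 1547 − 6/2 + 1 = 1545.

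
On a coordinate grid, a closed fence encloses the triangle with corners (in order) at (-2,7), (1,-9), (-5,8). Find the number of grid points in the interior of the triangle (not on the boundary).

Using the shoelace formula, 2A = |((-2)·(-9) − 1·7) + (1·8 − (-5)·(-9)) + ((-5)·7 − (-2)·8)| = 45, so the area is 45/2.
Summing gcd(|Δx|,|Δy|) over the edges gives the boundary count: gcd(3,16) + gcd(6,17) + gcd(3,1) = 1+1+1 = 3.
Pick's theorem gives I = A − B/2 + 1 = 45/2 − 3/2 + 1 = 22.

22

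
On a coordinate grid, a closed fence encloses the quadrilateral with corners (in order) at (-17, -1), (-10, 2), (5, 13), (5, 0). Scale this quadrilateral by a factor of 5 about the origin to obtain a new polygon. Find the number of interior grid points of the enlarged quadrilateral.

3136

Using the shoelace formula, 2A = |((-17)·2 − (-10)·(-1)) + ((-10)·13 − 5·2) + (5·0 − 5·13) + (5·(-1) − (-17)·0)| = 254, so the area is 127.
The number of boundary lattice points is Σ gcd(|Δx|,|Δy|) = gcd(7,3) + gcd(15,11) + gcd(0,13) + gcd(22,1) = 1+1+13+1 = 16.
Scaling by 5 multiplies the area by 5² = 25 (so the new area is 3175) and multiplies the boundary lattice-point count by 5, giving 80.
By Pick's theorem, the interior count of the dilated polygon is 3175 − 80/2 + 1 = 3136.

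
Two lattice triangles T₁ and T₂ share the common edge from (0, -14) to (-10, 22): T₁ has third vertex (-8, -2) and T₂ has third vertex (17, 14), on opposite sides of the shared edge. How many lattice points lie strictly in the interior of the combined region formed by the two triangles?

527

The union is the simple quadrilateral with vertices (0, -14), (-8, -2), (-10, 22), (17, 14) in order.
By the shoelace formula, twice the signed area is |[0·(-2) − (-8)·(-14)] + [(-8)·22 − (-10)·(-2)] + [(-10)·14 − 17·22] + [17·(-14) − 0·14]| = 1060, so the area is 530.
Along each edge there are gcd(|Δx|,|Δy|)+1 lattice points, so counting each shared vertex once the boundary has gcd(8,12) + gcd(2,24) + gcd(27,8) + gcd(17,28) = 4+2+1+1 = 8.
By Pick's theorem I = A − B/2 + 1 = 530 − 8/2 + 1 = 527.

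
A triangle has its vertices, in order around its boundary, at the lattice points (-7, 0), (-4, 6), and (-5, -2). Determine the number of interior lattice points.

7

The shoelace formula gives twice the area as |((-7)·6 − (-4)·0) + ((-4)·(-2) − (-5)·6) + ((-5)·0 − (-7)·(-2))| = 18, so the area is 9.
Along each edge there are gcd(|Δx|,|Δy|)+1 lattice points, so counting each shared vertex once the boundary has gcd(3,6) + gcd(1,8) + gcd(2,2) = 3+1+2 = 6.
By Pick's theorem A = I + B/2 − 1, so I = 9 − 6/2 + 1 = 7.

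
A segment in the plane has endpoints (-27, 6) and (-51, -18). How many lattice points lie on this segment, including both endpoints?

25

The number of lattice points on a segment between lattice points is gcd(|Δx|,|Δy|) + 1 = gcd(24,24) + 1 = 24 + 1 = 25.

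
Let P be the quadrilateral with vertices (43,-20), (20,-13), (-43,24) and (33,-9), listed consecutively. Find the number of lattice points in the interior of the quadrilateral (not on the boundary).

By the shoelace formula, twice the signed area is |(43·(-13) − 20·(-20)) + (20·24 − (-43)·(-13)) + ((-43)·(-9) − 33·24) + (33·(-20) − 43·(-9))| = 916, so the area is 458.
Along each edge there are gcd(|Δx|,|Δy|)+1 lattice points, so counting each shared vertex once the boundary has gcd(23,7) + gcd(63,37) + gcd(76,33) + gcd(10,11) = 1+1+1+1 = 4.
By Pick's theorem A = I + B/2 − 1, so I = 458 − 4/2 + 1 = 457.

457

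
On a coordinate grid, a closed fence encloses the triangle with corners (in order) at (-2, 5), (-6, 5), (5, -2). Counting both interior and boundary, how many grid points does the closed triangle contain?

21

The shoelace formula gives twice the area as |[(-2)·5 − (-6)·5] + [(-6)·(-2) − 5·5] + [5·5 − (-2)·(-2)]| = 28, so the area is 14.
Summing gcd(|Δx|,|Δy|) over the edges gives the boundary count: gcd(4,0) + gcd(11,7) + gcd(7,7) = 4+1+7 = 12.
Pick's theorem gives I = A − B/2 + 1 = 14 − 12/2 + 1 = 9, so the closed region contains I + B = 9 + 12 = 21 lattice points.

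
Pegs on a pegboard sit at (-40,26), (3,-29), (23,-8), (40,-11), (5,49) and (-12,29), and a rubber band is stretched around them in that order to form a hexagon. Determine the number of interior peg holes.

The shoelace formula gives twice the area as |((-40)·(-29) − 3·26) + (3·(-8) − 23·(-29)) + (23·(-11) − 40·(-8)) + (40·49 − 5·(-11)) + (5·29 − (-12)·49) + ((-12)·26 − (-40)·29)| = 5388, so the area is 2694.
Along each edge there are gcd(|Δx|,|Δy|)+1 lattice points, so counting each shared vertex once the boundary has gcd(43,55) + gcd(20,21) + gcd(17,3) + gcd(35,60) + gcd(17,20) + gcd(28,3) = 1+1+1+5+1+1 = 10.
Pick's theorem gives I = A − B/2 + 1 = 2694 − 10/2 + 1 = 2690.

2690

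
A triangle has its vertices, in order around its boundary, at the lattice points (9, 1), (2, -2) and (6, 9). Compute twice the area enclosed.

The shoelace formula gives twice the area as |(9·(-2) − 2·1) + (2·9 − 6·(-2)) + (6·1 − 9·9)| = 65, so the area is 65/2.

65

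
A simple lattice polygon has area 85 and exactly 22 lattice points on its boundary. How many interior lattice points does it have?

From Pick's theorem, I = A − B/2 + 1 = 85 − 22/2 + 1 = 75.

75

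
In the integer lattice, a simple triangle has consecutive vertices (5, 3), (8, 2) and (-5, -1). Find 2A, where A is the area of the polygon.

22

The shoelace formula gives twice the area as |[5·2 − 8·3] + [8·(-1) − (-5)·2] + [(-5)·3 − 5·(-1)]| = 22, so the area is 11.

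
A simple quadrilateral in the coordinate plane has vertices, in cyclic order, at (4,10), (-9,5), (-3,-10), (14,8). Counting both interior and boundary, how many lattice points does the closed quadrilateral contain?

224

The shoelace formula gives twice the area as |(4·5 − (-9)·10) + ((-9)·(-10) − (-3)·5) + ((-3)·8 − 14·(-10)) + (14·10 − 4·8)| = 439, so the area is 219.5.
Summing gcd(|Δx|,|Δy|) over the edges gives the boundary count: gcd(13,5) + gcd(6,15) + gcd(17,18) + gcd(10,2) = 1+3+1+2 = 7.
Pick's theorem gives I = A − B/2 + 1 = 219.5 − 7/2 + 1 = 217, so the closed region contains I + B = 217 + 7 = 224 lattice points.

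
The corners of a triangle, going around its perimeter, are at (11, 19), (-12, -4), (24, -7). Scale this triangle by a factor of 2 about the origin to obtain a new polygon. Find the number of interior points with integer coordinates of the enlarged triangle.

1756

By the shoelace formula, twice the signed area is |(11·(-4) − (-12)·19) + ((-12)·(-7) − 24·(-4)) + (24·19 − 11·(-7))| = 897, so the area is 897/2.
The number of boundary lattice points is Σ gcd(|Δx|,|Δy|) = gcd(23,23) + gcd(36,3) + gcd(13,26) = 23+3+13 = 39.
Scaling by 2 multiplies the area by 2² = 4 (so the new area is 1794) and multiplies the boundary lattice-point count by 2, giving 78.
By Pick's theorem, the interior count of the dilated polygon is 1794 − 78/2 + 1 = 1756.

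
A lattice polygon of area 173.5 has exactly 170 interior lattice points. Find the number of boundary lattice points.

Pick's theorem gives A = I + B/2 − 1, so B = 2(A − I + 1) = 2(173.5 − 170 + 1) = 9.

9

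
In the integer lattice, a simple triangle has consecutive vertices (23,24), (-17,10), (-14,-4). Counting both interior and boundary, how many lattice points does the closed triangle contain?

304

Using the shoelace formula, 2A = |[23·10 − (-17)·24] + [(-17)·(-4) − (-14)·10] + [(-14)·24 − 23·(-4)]| = 602, so the area is 301.
Along each edge there are gcd(|Δx|,|Δy|)+1 lattice points, so counting each shared vertex once the boundary has gcd(40,14) + gcd(3,14) + gcd(37,28) = 2+1+1 = 4.
Pick's theorem gives I = A − B/2 + 1 = 301 − 4/2 + 1 = 300, so the closed region contains I + B = 300 + 4 = 304 lattice points.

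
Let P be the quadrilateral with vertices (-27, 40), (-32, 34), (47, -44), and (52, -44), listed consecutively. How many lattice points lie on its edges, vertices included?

Summing gcd(|Δx|,|Δy|) over the edges gives the boundary count: gcd(5,6) + gcd(79,78) + gcd(5,0) + gcd(79,84) = 1+1+5+1 = 8.

8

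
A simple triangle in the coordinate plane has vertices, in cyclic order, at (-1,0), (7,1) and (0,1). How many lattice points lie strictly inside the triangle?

0

The shoelace formula gives twice the area as |[(-1)·1 − 7·0] + [7·1 − 0·1] + [0·0 − (-1)·1]| = 7, so the area is 7/2.
Along each edge there are gcd(|Δx|,|Δy|)+1 lattice points, so counting each shared vertex once the boundary has gcd(8,1) + gcd(7,0) + gcd(1,1) = 1+7+1 = 9.
By Pick's theorem A = I + B/2 − 1, so I = 7/2 − 9/2 + 1 = 0.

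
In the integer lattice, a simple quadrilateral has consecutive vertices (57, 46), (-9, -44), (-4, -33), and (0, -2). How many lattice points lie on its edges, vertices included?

Along each edge there are gcd(|Δx|,|Δy|)+1 lattice points, so counting each shared vertex once the boundary has gcd(66,90) + gcd(5,11) + gcd(4,31) + gcd(57,48) = 6+1+1+3 = 11.

11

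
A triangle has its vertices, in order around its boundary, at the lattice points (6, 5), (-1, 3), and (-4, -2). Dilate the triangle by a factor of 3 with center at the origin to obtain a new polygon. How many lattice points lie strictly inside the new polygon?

127

Using the shoelace formula, 2A = |(6·3 − (-1)·5) + ((-1)·(-2) − (-4)·3) + ((-4)·5 − 6·(-2))| = 29, so the area is 29/2.
Summing gcd(|Δx|,|Δy|) over the edges gives the boundary count: gcd(7,2) + gcd(3,5) + gcd(10,7) = 1+1+1 = 3.
Scaling by 3 multiplies the area by 3² = 9 (so the new area is 130.5) and multiplies the boundary lattice-point count by 3, giving 9.
By Pick's theorem, the interior count of the dilated polygon is 130.5 − 9/2 + 1 = 127.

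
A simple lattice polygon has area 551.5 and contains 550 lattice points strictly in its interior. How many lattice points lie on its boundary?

Pick's theorem gives A = I + B/2 − 1, so B = 2(A − I + 1) = 2(551.5 − 550 + 1) = 5.

5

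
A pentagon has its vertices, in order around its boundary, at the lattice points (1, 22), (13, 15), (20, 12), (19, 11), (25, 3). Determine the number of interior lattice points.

45

By the shoelace formula, twice the signed area is |(1·15 − 13·22) + (13·12 − 20·15) + (20·11 − 19·12) + (19·3 − 25·11) + (25·22 − 1·3)| = 94, so the area is 47.
Along each edge there are gcd(|Δx|,|Δy|)+1 lattice points, so counting each shared vertex once the boundary has gcd(12,7) + gcd(7,3) + gcd(1,1) + gcd(6,8) + gcd(24,19) = 1+1+1+2+1 = 6.
By Pick's theorem A = I + B/2 − 1, so I = 47 − 6/2 + 1 = 45.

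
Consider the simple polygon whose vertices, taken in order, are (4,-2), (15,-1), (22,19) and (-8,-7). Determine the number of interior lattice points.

186

By the shoelace formula, twice the signed area is |(4·(-1) − 15·(-2)) + (15·19 − 22·(-1)) + (22·(-7) − (-8)·19) + ((-8)·(-2) − 4·(-7))| = 375, so the area is 187.5.
Summing gcd(|Δx|,|Δy|) over the edges gives the boundary count: gcd(11,1) + gcd(7,20) + gcd(30,26) + gcd(12,5) = 1+1+2+1 = 5.
Pick's theorem gives I = A − B/2 + 1 = 187.5 − 5/2 + 1 = 186.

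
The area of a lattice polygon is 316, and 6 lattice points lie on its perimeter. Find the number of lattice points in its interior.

314

Pick's theorem A = I + B/2 − 1 rearranges to I = A − B/2 + 1 = 316 − 6/2 + 1 = 314.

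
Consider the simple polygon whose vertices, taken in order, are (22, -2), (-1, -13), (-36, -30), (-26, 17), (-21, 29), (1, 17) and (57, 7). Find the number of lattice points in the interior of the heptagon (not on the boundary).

By the shoelace formula, twice the signed area is |(22·(-13) − (-1)·(-2)) + ((-1)·(-30) − (-36)·(-13)) + ((-36)·17 − (-26)·(-30)) + ((-26)·29 − (-21)·17) + ((-21)·17 − 1·29) + (1·7 − 57·17) + (57·(-2) − 22·7)| = 4131, so the area is 4131/2.
The number of boundary lattice points is Σ gcd(|Δx|,|Δy|) = gcd(23,11) + gcd(35,17) + gcd(10,47) + gcd(5,12) + gcd(22,12) + gcd(56,10) + gcd(35,9) = 1+1+1+1+2+2+1 = 9.
By Pick's theorem A = I + B/2 − 1, so I = 4131/2 − 9/2 + 1 = 2062.

2062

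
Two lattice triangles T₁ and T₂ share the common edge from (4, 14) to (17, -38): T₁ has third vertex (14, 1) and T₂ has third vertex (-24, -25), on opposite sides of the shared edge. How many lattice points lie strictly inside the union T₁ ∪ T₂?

The union is the simple quadrilateral with vertices (4, 14), (14, 1), (17, -38), (-24, -25) in order.
The shoelace formula gives twice the area as |[4·1 − 14·14] + [14·(-38) − 17·1] + [17·(-25) − (-24)·(-38)] + [(-24)·14 − 4·(-25)]| = 2314, so the area is 1157.
The number of boundary lattice points is Σ gcd(|Δx|,|Δy|) = gcd(10,13) + gcd(3,39) + gcd(41,13) + gcd(28,39) = 1+3+1+1 = 6.
By Pick's theorem I = A − B/2 + 1 = 1157 − 6/2 + 1 = 1155.

1155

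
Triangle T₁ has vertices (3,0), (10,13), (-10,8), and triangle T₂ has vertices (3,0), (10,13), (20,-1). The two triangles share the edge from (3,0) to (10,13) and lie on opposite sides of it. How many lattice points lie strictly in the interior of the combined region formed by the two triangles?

223

The union is the simple quadrilateral with vertices (3,0), (-10,8), (10,13), (20,-1) in order.
Using the shoelace formula, 2A = |[3·8 − (-10)·0] + [(-10)·13 − 10·8] + [10·(-1) − 20·13] + [20·0 − 3·(-1)]| = 453, so the area is 226.5.
Summing gcd(|Δx|,|Δy|) over the edges gives the boundary count: gcd(13,8) + gcd(20,5) + gcd(10,14) + gcd(17,1) = 1+5+2+1 = 9.
By Pick's theorem I = A − B/2 + 1 = 226.5 − 9/2 + 1 = 223.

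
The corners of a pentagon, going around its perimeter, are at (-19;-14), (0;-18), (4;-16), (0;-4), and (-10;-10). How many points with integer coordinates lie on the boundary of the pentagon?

10

The number of boundary lattice points is Σ gcd(|Δx|,|Δy|) = gcd(19,4) + gcd(4,2) + gcd(4,12) + gcd(10,6) + gcd(9,4) = 1+2+4+2+1 = 10.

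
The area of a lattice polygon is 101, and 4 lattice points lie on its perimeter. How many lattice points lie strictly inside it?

From Pick's theorem, I = A − B/2 + 1 = 101 − 4/2 + 1 = 100.

100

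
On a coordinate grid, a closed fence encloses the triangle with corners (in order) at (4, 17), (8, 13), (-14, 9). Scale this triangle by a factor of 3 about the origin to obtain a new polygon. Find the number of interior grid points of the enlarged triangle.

457

The shoelace formula gives twice the area as |[4·13 − 8·17] + [8·9 − (-14)·13] + [(-14)·17 − 4·9]| = 104, so the area is 52.
Summing gcd(|Δx|,|Δy|) over the edges gives the boundary count: gcd(4,4) + gcd(22,4) + gcd(18,8) = 4+2+2 = 8.
Scaling by 3 multiplies the area by 3² = 9 (so the new area is 468) and multiplies the boundary lattice-point count by 3, giving 24.
By Pick's theorem, the interior count of the dilated polygon is 468 − 24/2 + 1 = 457.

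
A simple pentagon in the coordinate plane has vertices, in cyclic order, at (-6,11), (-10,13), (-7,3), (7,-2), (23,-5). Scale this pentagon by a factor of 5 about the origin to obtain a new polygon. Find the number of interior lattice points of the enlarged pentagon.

The shoelace formula gives twice the area as |((-6)·13 − (-10)·11) + ((-10)·3 − (-7)·13) + ((-7)·(-2) − 7·3) + (7·(-5) − 23·(-2)) + (23·11 − (-6)·(-5))| = 320, so the area is 160.
The number of boundary lattice points is Σ gcd(|Δx|,|Δy|) = gcd(4,2) + gcd(3,10) + gcd(14,5) + gcd(16,3) + gcd(29,16) = 2+1+1+1+1 = 6.
Scaling by 5 multiplies the area by 5² = 25 (so the new area is 4000) and multiplies the boundary lattice-point count by 5, giving 30.
By Pick's theorem, the interior count of the dilated polygon is 4000 − 30/2 + 1 = 3986.

3986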